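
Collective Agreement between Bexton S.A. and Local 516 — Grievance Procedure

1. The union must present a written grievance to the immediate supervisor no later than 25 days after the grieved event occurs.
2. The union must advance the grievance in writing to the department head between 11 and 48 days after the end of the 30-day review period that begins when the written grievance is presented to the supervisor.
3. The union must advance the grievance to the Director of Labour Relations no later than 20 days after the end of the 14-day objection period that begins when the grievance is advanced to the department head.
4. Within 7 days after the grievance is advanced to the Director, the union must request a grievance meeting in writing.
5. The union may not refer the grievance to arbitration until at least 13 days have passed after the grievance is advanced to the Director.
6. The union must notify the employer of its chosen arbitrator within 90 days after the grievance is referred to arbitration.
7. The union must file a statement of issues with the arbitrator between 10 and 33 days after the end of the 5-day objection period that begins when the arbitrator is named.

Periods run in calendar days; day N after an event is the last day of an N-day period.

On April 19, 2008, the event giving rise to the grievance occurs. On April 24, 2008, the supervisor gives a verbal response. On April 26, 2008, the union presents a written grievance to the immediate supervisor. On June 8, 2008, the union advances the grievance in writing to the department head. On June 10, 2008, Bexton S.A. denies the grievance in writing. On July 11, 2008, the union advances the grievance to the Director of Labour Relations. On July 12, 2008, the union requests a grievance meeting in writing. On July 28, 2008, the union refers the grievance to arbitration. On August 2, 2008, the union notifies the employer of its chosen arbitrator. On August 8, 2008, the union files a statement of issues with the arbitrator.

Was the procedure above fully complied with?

Step 1: 25 days after April 19, 2008 (when the grieved event occurs) is May 14, 2008; April 26, 2008 is within that limit.
Step 2: the window is 11–48 days after May 26, 2008 (end of the 30-day review period, which began when the written grievance is presented to the supervisor on April 26, 2008), so June 6, 2008 through July 13, 2008; done June 8, 2008, which is between those dates.
Step 3: 20 days after June 22, 2008 (end of the 14-day objection period, which began when the grievance is advanced to the department head on June 8, 2008) is July 12, 2008; completed July 11, 2008, before the deadline.
Step 4: 7 days after July 11, 2008 (when the grievance is advanced to the Director) is July 18, 2008; done July 12, 2008 — timely.
Step 5: the earliest permitted date is 13 days after July 11, 2008 (when the grievance is advanced to the Director), i.e. July 24, 2008; July 28, 2008 is on or after that date.
Step 6: 90 days after July 28, 2008 (when the grievance is referred to arbitration) is October 26, 2008; completed August 2, 2008, before the deadline.
Step 7: the window is 10–33 days after August 7, 2008 (end of the 5-day objection period, which began when the arbitrator is named on August 2, 2008), so August 17, 2008 through September 9, 2008; August 8, 2008 is 9 days too early.
The analysis stops there.

No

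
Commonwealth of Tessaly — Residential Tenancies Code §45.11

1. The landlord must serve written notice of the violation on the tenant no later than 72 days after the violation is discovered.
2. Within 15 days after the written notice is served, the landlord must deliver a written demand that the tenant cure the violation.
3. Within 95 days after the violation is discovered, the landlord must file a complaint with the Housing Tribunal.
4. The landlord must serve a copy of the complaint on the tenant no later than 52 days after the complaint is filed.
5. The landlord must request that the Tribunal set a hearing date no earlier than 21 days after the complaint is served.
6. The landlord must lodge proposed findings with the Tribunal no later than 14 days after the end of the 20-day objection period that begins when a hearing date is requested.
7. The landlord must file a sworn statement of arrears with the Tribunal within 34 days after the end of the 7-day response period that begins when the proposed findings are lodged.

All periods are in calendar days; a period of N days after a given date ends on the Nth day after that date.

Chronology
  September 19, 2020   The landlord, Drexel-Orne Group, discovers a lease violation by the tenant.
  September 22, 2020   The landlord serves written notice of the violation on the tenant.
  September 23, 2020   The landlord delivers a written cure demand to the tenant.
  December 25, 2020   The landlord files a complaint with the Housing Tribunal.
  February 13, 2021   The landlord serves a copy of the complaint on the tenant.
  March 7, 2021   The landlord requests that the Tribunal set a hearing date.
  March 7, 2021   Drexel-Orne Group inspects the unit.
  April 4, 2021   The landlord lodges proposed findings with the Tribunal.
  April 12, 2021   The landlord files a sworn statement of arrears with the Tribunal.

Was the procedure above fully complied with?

(1) due by September 19, 2020 + 72 days = November 30, 2020; completed September 22, 2020, before the deadline.
(2) due by September 22, 2020 + 15 days = October 7, 2020; done September 23, 2020 — timely.
(3) due by September 19, 2020 + 95 days = December 23, 2020; not done until December 25, 2020, 2 days after the deadline.
The procedure was therefore not followed at step 3.

No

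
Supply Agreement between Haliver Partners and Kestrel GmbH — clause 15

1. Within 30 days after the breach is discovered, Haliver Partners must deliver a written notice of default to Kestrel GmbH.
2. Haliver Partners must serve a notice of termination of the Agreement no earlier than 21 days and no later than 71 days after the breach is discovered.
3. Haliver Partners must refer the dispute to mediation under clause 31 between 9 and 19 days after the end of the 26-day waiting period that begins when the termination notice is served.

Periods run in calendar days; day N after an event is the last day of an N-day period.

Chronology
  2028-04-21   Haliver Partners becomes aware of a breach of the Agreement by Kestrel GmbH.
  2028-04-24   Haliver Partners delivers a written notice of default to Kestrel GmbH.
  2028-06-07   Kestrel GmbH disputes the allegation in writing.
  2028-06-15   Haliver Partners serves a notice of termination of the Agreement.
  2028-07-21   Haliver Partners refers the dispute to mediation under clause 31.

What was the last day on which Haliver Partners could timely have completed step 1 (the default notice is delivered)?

Step 1 runs from 2028-04-21, when the breach is discovered. 30 days after 2028-04-21 is 2028-05-21.

2028-05-21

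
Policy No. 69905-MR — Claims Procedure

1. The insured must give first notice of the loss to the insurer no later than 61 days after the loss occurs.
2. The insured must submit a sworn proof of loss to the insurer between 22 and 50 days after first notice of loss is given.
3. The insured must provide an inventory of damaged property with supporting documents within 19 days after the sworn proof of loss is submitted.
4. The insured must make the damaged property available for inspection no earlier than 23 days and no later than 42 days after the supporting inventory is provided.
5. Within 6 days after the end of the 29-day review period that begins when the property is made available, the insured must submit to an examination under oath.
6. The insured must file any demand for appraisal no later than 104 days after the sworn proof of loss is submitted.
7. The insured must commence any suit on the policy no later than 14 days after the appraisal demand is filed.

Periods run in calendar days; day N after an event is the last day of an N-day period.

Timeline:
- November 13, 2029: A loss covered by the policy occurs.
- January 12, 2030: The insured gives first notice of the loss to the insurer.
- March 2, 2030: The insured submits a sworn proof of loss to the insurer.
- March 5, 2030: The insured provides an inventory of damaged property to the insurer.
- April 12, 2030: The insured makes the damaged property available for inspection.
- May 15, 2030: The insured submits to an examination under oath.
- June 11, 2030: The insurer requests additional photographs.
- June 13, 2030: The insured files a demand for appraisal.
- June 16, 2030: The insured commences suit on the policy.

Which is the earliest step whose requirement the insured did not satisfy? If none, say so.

(1) due by November 13, 2029 + 61 days = January 13, 2030; January 12, 2030 is within that limit.
(2) the permitted window runs from January 12, 2030 + 22 = February 3, 2030 to January 12, 2030 + 50 = March 3, 2030; March 2, 2030 falls inside that range.
(3) due by March 2, 2030 + 19 days = March 21, 2030; March 5, 2030 is within that limit.
(4) the permitted window runs from March 5, 2030 + 23 = March 28, 2030 to March 5, 2030 + 42 = April 16, 2030; done April 12, 2030 — within the window.
(5) due by May 11, 2030 + 6 days = May 17, 2030; done May 15, 2030 — timely.
(6) due by March 2, 2030 + 104 days = June 14, 2030; completed June 13, 2030, before the deadline.
(7) due by June 13, 2030 + 14 days = June 27, 2030; June 16, 2030 is within that limit.

None — every step was satisfied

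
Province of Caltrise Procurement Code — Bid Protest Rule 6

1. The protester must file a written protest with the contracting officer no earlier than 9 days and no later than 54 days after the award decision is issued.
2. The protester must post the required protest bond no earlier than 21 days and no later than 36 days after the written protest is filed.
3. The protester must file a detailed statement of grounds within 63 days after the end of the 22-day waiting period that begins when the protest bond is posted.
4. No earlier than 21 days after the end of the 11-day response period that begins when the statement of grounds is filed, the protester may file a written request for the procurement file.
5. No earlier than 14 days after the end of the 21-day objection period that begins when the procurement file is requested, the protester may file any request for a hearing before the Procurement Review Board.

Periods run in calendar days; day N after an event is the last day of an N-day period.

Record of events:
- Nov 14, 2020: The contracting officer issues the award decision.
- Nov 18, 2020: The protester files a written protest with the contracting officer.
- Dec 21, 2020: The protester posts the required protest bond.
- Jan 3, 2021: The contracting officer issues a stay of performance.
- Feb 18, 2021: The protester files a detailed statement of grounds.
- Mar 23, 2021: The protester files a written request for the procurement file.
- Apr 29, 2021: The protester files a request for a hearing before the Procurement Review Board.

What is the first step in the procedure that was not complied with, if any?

Step 1

Step 1: the window is 9–54 days after Nov 14, 2020 (when the award decision is issued), so Nov 23, 2020 through Jan 7, 2021; done Nov 18, 2020 — 5 days before the window opened.
That is the first point of non-compliance.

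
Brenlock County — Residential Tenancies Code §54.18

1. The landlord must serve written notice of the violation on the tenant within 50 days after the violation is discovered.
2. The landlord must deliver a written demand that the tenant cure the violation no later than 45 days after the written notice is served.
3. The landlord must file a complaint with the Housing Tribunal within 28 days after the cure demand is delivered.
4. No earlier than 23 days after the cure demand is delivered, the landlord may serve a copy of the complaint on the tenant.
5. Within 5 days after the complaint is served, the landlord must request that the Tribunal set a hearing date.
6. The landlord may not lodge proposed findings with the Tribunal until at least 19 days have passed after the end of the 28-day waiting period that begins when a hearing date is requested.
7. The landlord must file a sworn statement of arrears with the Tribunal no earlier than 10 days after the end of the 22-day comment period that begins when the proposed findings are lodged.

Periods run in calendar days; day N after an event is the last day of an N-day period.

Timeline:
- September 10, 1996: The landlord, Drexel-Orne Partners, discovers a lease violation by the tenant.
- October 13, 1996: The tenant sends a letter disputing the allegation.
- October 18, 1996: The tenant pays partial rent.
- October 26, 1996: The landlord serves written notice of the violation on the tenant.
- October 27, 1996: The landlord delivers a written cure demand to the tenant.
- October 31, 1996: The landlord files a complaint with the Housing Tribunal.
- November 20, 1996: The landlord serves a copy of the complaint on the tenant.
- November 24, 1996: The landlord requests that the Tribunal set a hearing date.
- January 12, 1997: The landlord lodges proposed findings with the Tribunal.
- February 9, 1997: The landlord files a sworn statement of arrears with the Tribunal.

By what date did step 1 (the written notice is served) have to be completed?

Step 1 runs from September 10, 1996, when the violation is discovered. 50 days after September 10, 1996 is October 30, 1996.

October 30, 1996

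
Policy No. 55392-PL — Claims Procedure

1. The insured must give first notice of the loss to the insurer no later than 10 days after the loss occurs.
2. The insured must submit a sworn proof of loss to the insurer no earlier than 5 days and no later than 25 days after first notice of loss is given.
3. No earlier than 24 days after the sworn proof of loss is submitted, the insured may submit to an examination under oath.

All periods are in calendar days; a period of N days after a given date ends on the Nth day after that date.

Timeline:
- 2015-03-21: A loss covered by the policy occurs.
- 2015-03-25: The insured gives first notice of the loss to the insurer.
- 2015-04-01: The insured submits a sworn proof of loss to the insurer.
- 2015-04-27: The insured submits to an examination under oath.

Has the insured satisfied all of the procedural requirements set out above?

Yes

Step 1: 10 days after 2015-03-21 (when the loss occurs) is 2015-03-31; 2015-03-25 is within that limit.
Step 2: the window is 5–25 days after 2015-03-25 (when first notice of loss is given), so 2015-03-30 through 2015-04-19; 2015-04-01 falls inside that range.
Step 3: the earliest permitted date is 24 days after 2015-04-01 (when the sworn proof of loss is submitted), i.e. 2015-04-25; 2015-04-27 is on or after that date.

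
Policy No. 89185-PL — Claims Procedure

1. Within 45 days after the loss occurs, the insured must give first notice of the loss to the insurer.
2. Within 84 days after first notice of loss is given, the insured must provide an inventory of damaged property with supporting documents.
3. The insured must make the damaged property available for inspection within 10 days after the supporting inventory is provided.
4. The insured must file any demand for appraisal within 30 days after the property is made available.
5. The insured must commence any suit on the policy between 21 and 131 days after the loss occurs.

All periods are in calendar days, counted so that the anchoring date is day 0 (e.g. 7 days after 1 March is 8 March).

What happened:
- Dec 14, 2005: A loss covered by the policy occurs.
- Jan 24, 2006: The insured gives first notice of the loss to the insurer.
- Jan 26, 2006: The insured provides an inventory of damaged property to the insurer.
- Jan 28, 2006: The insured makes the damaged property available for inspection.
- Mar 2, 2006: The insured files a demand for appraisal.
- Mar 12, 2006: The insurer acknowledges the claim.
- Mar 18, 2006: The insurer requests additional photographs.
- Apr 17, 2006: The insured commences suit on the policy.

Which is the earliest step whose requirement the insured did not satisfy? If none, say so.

Step 4

(1) due by Dec 14, 2005 + 45 days = Jan 28, 2006; done Jan 24, 2006 — timely.
(2) due by Jan 24, 2006 + 84 days = Apr 18, 2006; Jan 26, 2006 is within that limit.
(3) due by Jan 26, 2006 + 10 days = Feb 5, 2006; done Jan 28, 2006 — timely.
(4) due by Jan 28, 2006 + 30 days = Feb 27, 2006; Mar 2, 2006 misses that deadline by 3 days.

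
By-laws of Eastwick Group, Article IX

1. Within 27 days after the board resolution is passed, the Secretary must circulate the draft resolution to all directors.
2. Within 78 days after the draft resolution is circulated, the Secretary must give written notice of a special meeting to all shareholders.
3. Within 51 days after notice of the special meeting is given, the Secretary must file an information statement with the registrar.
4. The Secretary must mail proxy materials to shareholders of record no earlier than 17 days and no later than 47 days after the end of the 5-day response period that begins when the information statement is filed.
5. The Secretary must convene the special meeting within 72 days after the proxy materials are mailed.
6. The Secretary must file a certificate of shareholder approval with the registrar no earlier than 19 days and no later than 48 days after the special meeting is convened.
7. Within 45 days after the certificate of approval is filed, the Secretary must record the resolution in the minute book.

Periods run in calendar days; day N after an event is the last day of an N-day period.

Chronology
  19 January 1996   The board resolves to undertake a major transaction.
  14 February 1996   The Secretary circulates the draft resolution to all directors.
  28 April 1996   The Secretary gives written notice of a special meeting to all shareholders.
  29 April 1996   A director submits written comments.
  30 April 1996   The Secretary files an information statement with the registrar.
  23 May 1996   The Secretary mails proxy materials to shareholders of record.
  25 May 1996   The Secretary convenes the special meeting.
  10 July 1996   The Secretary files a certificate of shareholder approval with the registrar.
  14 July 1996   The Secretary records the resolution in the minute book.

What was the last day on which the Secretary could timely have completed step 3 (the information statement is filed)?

18 June 1996

Step 3 runs from 28 April 1996, when notice of the special meeting is given. 51 days after 28 April 1996 is 18 June 1996.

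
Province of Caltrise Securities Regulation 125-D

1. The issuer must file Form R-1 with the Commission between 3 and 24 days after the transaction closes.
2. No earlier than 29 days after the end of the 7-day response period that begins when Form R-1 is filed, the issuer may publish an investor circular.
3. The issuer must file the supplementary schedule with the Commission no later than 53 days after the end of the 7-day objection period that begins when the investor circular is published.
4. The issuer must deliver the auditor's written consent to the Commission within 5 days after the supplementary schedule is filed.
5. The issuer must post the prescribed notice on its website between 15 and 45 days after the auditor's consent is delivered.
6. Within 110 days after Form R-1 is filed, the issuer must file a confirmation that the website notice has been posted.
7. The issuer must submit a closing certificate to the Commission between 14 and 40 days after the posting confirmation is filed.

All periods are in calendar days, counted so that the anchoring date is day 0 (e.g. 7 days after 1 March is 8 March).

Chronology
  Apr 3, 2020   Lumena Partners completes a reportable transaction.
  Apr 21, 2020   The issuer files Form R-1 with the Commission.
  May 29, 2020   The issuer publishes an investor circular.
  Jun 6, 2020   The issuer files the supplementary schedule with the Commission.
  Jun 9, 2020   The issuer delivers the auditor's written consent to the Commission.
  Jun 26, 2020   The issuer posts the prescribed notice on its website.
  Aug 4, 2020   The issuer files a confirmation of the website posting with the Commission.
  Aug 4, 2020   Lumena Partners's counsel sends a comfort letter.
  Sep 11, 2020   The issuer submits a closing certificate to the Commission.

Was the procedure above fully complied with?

Step 1 — 3 and 24 days from Apr 3, 2020 (when the transaction closes) are Apr 6, 2020 and Apr 27, 2020 respectively; Apr 21, 2020 falls inside that range.
Step 2 — must wait 29 days from Apr 28, 2020 (end of the 7-day response period, which began when Form R-1 is filed on Apr 21, 2020), so not before May 27, 2020; done May 29, 2020 — permitted.
Step 3 — counting 53 days from Jun 5, 2020 (end of the 7-day objection period, which began when the investor circular is published on May 29, 2020) gives a deadline of Jul 28, 2020; done Jun 6, 2020 — timely.
Step 4 — counting 5 days from Jun 6, 2020 (when the supplementary schedule is filed) gives a deadline of Jun 11, 2020; Jun 9, 2020 is within that limit.
Step 5 — 15 and 45 days from Jun 9, 2020 (when the auditor's consent is delivered) are Jun 24, 2020 and Jul 24, 2020 respectively; done Jun 26, 2020 — within the window.
Step 6 — counting 110 days from Apr 21, 2020 (when Form R-1 is filed) gives a deadline of Aug 9, 2020; completed Aug 4, 2020, before the deadline.
Step 7 — 14 and 40 days from Aug 4, 2020 (when the posting confirmation is filed) are Aug 18, 2020 and Sep 13, 2020 respectively; Sep 11, 2020 falls inside that range.

Yes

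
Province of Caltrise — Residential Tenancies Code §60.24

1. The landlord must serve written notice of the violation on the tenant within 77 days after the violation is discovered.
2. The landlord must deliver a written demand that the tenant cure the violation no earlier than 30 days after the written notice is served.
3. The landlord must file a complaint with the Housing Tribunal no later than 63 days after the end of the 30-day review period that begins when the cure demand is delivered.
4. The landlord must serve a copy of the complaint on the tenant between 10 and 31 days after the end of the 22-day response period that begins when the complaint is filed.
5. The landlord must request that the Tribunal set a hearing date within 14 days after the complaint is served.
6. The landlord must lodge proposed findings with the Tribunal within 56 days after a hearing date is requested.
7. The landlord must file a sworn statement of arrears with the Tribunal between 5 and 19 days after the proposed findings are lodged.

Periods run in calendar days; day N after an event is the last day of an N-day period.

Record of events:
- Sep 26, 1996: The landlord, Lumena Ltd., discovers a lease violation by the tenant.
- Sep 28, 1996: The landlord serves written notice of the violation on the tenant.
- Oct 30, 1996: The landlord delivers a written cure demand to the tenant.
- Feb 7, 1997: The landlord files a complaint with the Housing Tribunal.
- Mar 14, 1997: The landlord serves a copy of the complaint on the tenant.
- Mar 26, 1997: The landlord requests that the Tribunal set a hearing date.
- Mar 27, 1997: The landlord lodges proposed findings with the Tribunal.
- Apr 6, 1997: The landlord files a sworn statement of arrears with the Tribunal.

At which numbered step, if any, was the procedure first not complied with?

Step 1: 77 days after Sep 26, 1996 (when the violation is discovered) is Dec 12, 1996; Sep 28, 1996 is within that limit.
Step 2: the earliest permitted date is 30 days after Sep 28, 1996 (when the written notice is served), i.e. Oct 28, 1996; Oct 30, 1996 is on or after that date.
Step 3: 63 days after Nov 29, 1996 (end of the 30-day review period, which began when the cure demand is delivered on Oct 30, 1996) is Jan 31, 1997; not done until Feb 7, 1997, 7 days after the deadline.
Later steps need not be reached.

Step 3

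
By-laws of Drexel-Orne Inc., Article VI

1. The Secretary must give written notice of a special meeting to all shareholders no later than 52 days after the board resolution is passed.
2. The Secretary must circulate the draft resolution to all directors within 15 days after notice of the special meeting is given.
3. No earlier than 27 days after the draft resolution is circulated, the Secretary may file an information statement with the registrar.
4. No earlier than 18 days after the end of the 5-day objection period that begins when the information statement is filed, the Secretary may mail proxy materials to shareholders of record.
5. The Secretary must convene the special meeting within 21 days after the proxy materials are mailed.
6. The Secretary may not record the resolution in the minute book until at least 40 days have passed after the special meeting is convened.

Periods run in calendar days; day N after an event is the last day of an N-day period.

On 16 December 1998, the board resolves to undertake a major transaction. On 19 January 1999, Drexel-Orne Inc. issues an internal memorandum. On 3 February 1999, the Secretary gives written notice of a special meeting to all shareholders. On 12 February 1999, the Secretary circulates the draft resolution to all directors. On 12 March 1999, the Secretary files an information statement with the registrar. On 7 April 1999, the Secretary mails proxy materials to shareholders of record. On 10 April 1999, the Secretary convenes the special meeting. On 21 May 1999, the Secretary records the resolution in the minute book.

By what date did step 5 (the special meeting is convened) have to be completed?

Step 5 runs from 7 April 1999, when the proxy materials are mailed. 21 days after 7 April 1999 is 28 April 1999.

28 April 1999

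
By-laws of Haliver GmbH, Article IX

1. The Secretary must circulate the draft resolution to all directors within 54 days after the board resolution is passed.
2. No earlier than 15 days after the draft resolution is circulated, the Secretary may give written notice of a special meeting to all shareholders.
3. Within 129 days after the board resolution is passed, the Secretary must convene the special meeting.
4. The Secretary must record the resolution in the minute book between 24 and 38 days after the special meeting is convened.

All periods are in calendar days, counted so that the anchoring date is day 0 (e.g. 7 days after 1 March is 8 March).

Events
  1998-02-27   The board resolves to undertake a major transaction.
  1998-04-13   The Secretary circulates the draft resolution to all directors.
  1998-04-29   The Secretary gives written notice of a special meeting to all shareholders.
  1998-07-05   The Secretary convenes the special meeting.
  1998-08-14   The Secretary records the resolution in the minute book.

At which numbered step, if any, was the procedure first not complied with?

(1) due by 1998-02-27 + 54 days = 1998-04-22; completed 1998-04-13, before the deadline.
(2) permitted from 1998-04-13 + 15 days = 1998-04-28 onward; done 1998-04-29, after the minimum wait.
(3) due by 1998-02-27 + 129 days = 1998-07-06; done 1998-07-05 — timely.
(4) the permitted window runs from 1998-07-05 + 24 = 1998-07-29 to 1998-07-05 + 38 = 1998-08-12; done 1998-08-14 — 2 days after the window closed.
No need to go further; step 4 was not satisfied.

Step 4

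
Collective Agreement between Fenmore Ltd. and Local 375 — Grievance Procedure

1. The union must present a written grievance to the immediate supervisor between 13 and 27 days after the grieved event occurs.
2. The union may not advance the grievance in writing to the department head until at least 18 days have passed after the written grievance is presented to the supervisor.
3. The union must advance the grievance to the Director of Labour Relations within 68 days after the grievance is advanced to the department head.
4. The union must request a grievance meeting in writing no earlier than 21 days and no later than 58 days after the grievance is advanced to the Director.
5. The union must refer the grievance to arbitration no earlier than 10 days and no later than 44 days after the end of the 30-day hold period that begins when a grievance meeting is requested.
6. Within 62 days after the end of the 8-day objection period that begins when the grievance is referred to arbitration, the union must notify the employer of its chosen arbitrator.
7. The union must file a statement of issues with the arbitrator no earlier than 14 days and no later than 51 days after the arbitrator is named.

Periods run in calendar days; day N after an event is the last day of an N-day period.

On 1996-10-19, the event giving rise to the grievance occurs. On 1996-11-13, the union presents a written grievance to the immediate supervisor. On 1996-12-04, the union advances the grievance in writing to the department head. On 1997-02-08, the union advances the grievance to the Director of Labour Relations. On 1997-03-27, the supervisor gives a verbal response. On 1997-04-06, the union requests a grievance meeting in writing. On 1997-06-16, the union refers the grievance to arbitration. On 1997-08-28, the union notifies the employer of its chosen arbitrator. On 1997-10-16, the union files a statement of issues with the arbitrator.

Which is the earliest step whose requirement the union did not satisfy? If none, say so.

Step 6

Step 1 — 13 and 27 days from 1996-10-19 (when the grieved event occurs) are 1996-11-01 and 1996-11-15 respectively; 1996-11-13 falls inside that range.
Step 2 — must wait 18 days from 1996-11-13 (when the written grievance is presented to the supervisor), so not before 1996-12-01; done 1996-12-04 — permitted.
Step 3 — counting 68 days from 1996-12-04 (when the grievance is advanced to the department head) gives a deadline of 1997-02-10; 1997-02-08 is within that limit.
Step 4 — 21 and 58 days from 1997-02-08 (when the grievance is advanced to the Director) are 1997-03-01 and 1997-04-07 respectively; done 1997-04-06 — within the window.
Step 5 — 10 and 44 days from 1997-05-06 (end of the 30-day hold period, which began when a grievance meeting is requested on 1997-04-06) are 1997-05-16 and 1997-06-19 respectively; done 1997-06-16 — within the window.
Step 6 — counting 62 days from 1997-06-24 (end of the 8-day objection period, which began when the grievance is referred to arbitration on 1997-06-16) gives a deadline of 1997-08-25; done 1997-08-28 — 3 days late.
Later steps need not be reached.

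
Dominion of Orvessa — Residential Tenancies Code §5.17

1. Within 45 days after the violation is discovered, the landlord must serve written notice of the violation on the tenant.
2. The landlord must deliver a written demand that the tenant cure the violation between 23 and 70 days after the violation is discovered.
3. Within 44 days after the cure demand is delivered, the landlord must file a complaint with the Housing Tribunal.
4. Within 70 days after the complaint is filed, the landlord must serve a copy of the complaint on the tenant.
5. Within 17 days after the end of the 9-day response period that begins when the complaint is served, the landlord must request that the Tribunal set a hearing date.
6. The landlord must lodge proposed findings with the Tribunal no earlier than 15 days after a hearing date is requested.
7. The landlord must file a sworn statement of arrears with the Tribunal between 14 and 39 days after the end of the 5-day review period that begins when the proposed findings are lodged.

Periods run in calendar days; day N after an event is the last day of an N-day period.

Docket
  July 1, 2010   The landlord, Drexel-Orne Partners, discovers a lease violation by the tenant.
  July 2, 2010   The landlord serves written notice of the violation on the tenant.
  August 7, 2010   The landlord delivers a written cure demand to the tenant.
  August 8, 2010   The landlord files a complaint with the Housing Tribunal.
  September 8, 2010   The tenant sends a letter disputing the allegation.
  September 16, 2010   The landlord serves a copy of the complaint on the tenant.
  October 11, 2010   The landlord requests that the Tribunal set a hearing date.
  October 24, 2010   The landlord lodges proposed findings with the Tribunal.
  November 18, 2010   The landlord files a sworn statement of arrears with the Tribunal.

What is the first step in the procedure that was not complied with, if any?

Step 6

Step 1: 45 days after July 1, 2010 (when the violation is discovered) is August 15, 2010; done July 2, 2010 — timely.
Step 2: the window is 23–70 days after July 1, 2010 (when the violation is discovered), so July 24, 2010 through September 9, 2010; done August 7, 2010 — within the window.
Step 3: 44 days after August 7, 2010 (when the cure demand is delivered) is September 20, 2010; done August 8, 2010 — timely.
Step 4: 70 days after August 8, 2010 (when the complaint is filed) is October 17, 2010; September 16, 2010 is within that limit.
Step 5: 17 days after September 25, 2010 (end of the 9-day response period, which began when the complaint is served on September 16, 2010) is October 12, 2010; October 11, 2010 is within that limit.
Step 6: the earliest permitted date is 15 days after October 11, 2010 (when a hearing date is requested), i.e. October 26, 2010; done October 24, 2010 — 2 days too early.
The analysis stops there.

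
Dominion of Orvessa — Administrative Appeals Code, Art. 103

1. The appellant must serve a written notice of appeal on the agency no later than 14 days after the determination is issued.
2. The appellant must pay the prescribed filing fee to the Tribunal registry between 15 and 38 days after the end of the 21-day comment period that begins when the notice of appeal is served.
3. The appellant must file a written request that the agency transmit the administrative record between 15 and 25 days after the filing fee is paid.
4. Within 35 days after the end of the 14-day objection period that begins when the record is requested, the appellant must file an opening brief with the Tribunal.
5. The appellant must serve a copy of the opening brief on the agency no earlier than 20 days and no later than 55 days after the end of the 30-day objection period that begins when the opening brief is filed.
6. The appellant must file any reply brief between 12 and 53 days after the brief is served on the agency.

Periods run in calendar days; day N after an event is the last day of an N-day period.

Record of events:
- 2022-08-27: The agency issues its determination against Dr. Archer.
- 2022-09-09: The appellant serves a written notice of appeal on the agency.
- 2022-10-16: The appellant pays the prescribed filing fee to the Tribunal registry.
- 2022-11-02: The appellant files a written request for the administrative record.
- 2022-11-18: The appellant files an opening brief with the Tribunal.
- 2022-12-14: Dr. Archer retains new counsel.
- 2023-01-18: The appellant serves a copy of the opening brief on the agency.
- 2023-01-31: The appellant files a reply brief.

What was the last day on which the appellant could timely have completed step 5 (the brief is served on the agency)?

2023-02-11

The opening brief is filed on 2022-11-18; the 30-day objection period therefore ends 2022-12-18, and step 5 runs from that date. The window is 20–55 days after 2022-12-18; it closes on 2023-02-11.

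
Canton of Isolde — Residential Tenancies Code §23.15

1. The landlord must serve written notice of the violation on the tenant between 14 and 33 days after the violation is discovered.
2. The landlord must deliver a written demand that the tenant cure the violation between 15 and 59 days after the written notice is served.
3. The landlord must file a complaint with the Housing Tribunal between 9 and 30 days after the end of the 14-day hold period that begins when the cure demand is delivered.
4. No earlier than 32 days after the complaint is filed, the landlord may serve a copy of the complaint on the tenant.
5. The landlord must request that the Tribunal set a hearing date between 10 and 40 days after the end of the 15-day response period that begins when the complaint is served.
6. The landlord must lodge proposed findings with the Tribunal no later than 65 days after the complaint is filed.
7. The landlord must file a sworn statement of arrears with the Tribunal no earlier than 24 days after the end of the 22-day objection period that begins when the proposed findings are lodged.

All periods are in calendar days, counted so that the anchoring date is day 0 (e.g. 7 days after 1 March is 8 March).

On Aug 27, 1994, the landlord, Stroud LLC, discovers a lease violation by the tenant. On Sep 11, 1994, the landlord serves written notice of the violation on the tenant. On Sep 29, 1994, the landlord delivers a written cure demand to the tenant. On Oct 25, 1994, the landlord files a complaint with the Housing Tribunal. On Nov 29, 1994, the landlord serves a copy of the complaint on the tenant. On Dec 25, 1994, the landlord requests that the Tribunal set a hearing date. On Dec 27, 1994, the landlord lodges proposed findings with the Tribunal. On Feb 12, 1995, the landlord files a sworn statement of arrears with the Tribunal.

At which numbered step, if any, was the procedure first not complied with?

(1) the permitted window runs from Aug 27, 1994 + 14 = Sep 10, 1994 to Aug 27, 1994 + 33 = Sep 29, 1994; done Sep 11, 1994, which is between those dates.
(2) the permitted window runs from Sep 11, 1994 + 15 = Sep 26, 1994 to Sep 11, 1994 + 59 = Nov 9, 1994; done Sep 29, 1994 — within the window.
(3) the permitted window runs from Oct 13, 1994 + 9 = Oct 22, 1994 to Oct 13, 1994 + 30 = Nov 12, 1994; done Oct 25, 1994 — within the window.
(4) permitted from Oct 25, 1994 + 32 days = Nov 26, 1994 onward; Nov 29, 1994 is on or after that date.
(5) the permitted window runs from Dec 14, 1994 + 10 = Dec 24, 1994 to Dec 14, 1994 + 40 = Jan 23, 1995; done Dec 25, 1994 — within the window.
(6) due by Oct 25, 1994 + 65 days = Dec 29, 1994; done Dec 27, 1994 — timely.
(7) permitted from Jan 18, 1995 + 24 days = Feb 11, 1995 onward; done Feb 12, 1995, after the minimum wait.

None — every step was satisfied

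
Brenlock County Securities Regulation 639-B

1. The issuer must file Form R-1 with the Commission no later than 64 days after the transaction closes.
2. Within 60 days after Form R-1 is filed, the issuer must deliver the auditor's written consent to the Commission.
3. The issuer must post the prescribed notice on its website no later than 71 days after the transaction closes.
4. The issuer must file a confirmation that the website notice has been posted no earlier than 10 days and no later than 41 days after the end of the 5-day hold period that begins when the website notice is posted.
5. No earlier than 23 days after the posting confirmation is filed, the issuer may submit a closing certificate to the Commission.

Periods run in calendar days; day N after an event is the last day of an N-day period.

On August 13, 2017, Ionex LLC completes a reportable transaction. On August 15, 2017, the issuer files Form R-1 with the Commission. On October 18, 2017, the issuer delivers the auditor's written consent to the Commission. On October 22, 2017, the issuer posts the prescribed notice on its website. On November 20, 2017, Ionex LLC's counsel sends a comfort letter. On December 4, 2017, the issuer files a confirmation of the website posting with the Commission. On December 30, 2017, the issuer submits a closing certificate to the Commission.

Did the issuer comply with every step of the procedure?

(1) due by August 13, 2017 + 64 days = October 16, 2017; August 15, 2017 is within that limit.
(2) due by August 15, 2017 + 60 days = October 14, 2017; October 18, 2017 misses that deadline by 4 days.
The procedure was therefore not followed at step 2.

No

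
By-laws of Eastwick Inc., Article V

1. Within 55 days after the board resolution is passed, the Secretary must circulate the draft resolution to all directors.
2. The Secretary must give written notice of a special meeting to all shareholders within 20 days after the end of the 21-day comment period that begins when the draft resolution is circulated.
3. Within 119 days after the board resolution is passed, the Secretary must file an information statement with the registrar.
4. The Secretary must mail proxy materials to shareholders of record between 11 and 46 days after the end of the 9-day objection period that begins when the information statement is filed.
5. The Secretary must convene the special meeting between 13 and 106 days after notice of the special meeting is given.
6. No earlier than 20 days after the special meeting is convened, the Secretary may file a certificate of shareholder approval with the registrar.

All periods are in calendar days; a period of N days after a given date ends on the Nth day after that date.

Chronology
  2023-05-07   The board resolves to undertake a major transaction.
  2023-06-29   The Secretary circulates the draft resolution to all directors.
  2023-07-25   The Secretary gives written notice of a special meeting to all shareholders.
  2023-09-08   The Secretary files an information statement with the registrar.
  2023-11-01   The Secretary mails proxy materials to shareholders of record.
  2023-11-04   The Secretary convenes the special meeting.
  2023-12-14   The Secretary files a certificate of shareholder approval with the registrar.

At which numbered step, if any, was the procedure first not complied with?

(1) due by 2023-05-07 + 55 days = 2023-07-01; done 2023-06-29 — timely.
(2) due by 2023-07-20 + 20 days = 2023-08-09; done 2023-07-25 — timely.
(3) due by 2023-05-07 + 119 days = 2023-09-03; 2023-09-08 misses that deadline by 5 days.
No need to go further; step 3 was not satisfied.

Step 3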